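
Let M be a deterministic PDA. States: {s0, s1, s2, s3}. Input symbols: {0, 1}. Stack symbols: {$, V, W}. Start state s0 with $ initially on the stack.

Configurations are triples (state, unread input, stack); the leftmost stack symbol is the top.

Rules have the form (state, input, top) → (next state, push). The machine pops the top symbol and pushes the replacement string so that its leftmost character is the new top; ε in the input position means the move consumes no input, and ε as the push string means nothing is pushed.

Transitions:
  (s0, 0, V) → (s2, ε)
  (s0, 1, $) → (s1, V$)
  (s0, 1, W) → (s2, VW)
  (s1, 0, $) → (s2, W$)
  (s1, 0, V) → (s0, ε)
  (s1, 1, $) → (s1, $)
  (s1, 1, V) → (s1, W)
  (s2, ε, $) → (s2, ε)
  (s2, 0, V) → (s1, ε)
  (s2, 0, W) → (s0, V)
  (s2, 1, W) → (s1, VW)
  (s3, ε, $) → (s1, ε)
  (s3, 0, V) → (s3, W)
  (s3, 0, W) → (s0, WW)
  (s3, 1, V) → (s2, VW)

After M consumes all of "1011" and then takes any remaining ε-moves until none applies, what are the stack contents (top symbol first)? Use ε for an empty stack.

W$

(s0, 1011, $)
  read 1, top $: go to s1, push V$ → (s1, 011, V$)
  read 0, top V: go to s0, push ε → (s0, 11, $)
  read 1, top $: go to s1, push V$ → (s1, 1, V$)
  read 1, top V: go to s1, push W → (s1, ε, W$)
All input consumed in state s1 with stack W$.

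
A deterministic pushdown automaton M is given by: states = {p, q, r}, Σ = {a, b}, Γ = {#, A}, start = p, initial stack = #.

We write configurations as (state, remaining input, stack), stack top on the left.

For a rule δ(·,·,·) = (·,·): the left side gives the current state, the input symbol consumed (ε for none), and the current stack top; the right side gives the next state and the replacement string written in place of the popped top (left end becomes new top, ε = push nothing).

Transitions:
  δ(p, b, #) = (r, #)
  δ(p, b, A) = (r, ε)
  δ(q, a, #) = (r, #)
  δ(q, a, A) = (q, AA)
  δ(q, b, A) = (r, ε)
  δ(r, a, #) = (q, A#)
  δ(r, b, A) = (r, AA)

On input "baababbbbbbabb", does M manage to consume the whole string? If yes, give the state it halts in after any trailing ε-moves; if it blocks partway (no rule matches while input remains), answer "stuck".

(p, baababbbbbbabb, #)
  read b, top #: go to r, push # → (r, aababbbbbbabb, #)
  read a, top #: go to q, push A# → (q, ababbbbbbabb, A#)
  read a, top A: go to q, push AA → (q, babbbbbbabb, AA#)
  read b, top A: go to r, push ε → (r, abbbbbbabb, A#)
No transition for (r, a, top A); M blocks with input abbbbbbabb remaining.

stuck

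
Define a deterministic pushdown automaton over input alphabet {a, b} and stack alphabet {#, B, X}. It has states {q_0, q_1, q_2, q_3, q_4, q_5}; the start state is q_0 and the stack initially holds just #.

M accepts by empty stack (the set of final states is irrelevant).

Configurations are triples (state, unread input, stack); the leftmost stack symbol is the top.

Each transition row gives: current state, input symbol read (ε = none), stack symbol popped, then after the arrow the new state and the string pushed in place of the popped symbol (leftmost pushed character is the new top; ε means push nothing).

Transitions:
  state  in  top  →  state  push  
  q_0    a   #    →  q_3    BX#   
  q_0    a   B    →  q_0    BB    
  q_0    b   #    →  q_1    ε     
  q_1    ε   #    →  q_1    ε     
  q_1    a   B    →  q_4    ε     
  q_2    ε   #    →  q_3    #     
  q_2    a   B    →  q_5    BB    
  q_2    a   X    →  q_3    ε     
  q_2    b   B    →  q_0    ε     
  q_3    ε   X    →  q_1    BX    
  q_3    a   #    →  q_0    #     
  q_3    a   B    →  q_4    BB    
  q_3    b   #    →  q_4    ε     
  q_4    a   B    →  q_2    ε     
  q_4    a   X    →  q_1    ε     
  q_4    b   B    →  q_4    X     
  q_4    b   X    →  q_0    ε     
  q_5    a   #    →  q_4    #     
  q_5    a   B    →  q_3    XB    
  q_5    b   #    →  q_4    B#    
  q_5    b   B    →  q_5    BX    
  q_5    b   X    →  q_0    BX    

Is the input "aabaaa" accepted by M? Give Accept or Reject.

Accept

(q_0, aabaaa, #)
  read a, top #: go to q_3, push BX# → (q_3, abaaa, BX#)
  read a, top B: go to q_4, push BB → (q_4, baaa, BBX#)
  read b, top B: go to q_4, push X → (q_4, aaa, XBX#)
  read a, top X: go to q_1, push ε → (q_1, aa, BX#)
  read a, top B: go to q_4, push ε → (q_4, a, X#)
  read a, top X: go to q_1, push ε → (q_1, ε, #)
  ε-move, top #: go to q_1, push ε → (q_1, ε, ε)
All input consumed and the stack is empty.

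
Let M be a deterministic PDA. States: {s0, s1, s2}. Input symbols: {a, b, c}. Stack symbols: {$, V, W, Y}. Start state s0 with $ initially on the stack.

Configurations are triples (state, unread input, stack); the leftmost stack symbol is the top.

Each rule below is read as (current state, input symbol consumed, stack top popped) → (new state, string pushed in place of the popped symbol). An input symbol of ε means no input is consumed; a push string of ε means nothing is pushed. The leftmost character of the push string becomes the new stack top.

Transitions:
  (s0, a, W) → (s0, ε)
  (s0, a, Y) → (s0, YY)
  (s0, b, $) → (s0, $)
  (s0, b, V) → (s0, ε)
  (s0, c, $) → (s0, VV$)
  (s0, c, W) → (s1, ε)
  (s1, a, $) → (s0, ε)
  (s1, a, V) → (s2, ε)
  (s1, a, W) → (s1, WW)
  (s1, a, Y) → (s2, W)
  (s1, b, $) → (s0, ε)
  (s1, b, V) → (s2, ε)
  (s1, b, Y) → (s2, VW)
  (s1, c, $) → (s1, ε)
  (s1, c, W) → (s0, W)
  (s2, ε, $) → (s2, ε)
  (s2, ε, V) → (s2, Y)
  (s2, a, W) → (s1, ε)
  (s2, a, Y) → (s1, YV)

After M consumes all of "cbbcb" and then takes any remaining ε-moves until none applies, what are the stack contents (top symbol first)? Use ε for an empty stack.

(s0, cbbcb, $)
  read c, top $: go to s0, push VV$ → (s0, bbcb, VV$)
  read b, top V: go to s0, push ε → (s0, bcb, V$)
  read b, top V: go to s0, push ε → (s0, cb, $)
  read c, top $: go to s0, push VV$ → (s0, b, VV$)
  read b, top V: go to s0, push ε → (s0, ε, V$)
All input consumed in state s0 with stack V$.

V$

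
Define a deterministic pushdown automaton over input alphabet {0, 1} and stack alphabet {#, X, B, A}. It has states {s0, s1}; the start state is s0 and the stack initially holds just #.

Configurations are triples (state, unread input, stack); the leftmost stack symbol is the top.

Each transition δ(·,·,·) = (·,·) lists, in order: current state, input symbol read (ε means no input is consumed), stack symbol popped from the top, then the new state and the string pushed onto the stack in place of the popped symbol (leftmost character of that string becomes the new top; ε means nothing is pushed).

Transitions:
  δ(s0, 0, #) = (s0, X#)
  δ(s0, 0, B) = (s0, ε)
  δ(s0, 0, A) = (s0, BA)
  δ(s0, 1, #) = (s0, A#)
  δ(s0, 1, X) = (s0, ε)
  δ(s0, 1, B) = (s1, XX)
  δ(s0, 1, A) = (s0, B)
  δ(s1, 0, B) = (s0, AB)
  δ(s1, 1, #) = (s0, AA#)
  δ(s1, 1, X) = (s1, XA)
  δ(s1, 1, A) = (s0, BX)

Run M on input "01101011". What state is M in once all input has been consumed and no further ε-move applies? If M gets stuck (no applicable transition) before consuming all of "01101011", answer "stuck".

stuck

(s0, 01101011, #)
  read 0, top #: go to s0, push X# → (s0, 1101011, X#)
  read 1, top X: go to s0, push ε → (s0, 101011, #)
  read 1, top #: go to s0, push A# → (s0, 01011, A#)
  read 0, top A: go to s0, push BA → (s0, 1011, BA#)
  read 1, top B: go to s1, push XX → (s1, 011, XXA#)
No transition for (s1, 0, top X); M blocks with input 011 remaining.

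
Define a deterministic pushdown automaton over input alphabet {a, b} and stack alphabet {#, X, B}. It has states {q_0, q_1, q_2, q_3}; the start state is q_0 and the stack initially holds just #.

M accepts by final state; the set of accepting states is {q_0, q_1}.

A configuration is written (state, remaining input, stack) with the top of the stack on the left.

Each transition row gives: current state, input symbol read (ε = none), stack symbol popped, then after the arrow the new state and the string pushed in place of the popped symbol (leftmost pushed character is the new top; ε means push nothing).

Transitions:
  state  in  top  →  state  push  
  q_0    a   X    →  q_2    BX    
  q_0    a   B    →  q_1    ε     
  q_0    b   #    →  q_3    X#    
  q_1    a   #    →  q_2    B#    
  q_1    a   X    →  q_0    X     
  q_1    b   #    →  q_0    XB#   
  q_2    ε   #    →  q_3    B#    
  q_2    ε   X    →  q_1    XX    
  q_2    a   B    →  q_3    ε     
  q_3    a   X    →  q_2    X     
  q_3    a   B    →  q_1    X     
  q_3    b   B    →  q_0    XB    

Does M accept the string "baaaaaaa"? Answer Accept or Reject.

(q_0, baaaaaaa, #)
  read b, top #: go to q_3, push X# → (q_3, aaaaaaa, X#)
  read a, top X: go to q_2, push X → (q_2, aaaaaa, X#)
  ε-move, top X: go to q_1, push XX → (q_1, aaaaaa, XX#)
  read a, top X: go to q_0, push X → (q_0, aaaaa, XX#)
  read a, top X: go to q_2, push BX → (q_2, aaaa, BXX#)
  read a, top B: go to q_3, push ε → (q_3, aaa, XX#)
  read a, top X: go to q_2, push X → (q_2, aa, XX#)
  ε-move, top X: go to q_1, push XX → (q_1, aa, XXX#)
  read a, top X: go to q_0, push X → (q_0, a, XXX#)
  read a, top X: go to q_2, push BX → (q_2, ε, BXXX#)
All input consumed; state q_2 ∉ F and no further ε-move applies.

Reject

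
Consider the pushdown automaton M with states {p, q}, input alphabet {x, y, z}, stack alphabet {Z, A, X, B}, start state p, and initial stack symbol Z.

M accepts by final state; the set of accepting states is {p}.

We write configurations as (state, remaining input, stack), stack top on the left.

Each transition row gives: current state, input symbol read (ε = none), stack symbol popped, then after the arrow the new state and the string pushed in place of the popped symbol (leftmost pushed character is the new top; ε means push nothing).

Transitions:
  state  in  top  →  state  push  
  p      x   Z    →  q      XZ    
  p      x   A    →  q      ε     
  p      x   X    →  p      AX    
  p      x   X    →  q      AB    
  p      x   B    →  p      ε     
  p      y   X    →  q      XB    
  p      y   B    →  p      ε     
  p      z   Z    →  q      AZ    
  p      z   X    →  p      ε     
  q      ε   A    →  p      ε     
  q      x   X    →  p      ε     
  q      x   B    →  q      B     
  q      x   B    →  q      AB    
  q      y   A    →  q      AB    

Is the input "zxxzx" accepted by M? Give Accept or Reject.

No computation consumes all input and reaches a final state.

Reject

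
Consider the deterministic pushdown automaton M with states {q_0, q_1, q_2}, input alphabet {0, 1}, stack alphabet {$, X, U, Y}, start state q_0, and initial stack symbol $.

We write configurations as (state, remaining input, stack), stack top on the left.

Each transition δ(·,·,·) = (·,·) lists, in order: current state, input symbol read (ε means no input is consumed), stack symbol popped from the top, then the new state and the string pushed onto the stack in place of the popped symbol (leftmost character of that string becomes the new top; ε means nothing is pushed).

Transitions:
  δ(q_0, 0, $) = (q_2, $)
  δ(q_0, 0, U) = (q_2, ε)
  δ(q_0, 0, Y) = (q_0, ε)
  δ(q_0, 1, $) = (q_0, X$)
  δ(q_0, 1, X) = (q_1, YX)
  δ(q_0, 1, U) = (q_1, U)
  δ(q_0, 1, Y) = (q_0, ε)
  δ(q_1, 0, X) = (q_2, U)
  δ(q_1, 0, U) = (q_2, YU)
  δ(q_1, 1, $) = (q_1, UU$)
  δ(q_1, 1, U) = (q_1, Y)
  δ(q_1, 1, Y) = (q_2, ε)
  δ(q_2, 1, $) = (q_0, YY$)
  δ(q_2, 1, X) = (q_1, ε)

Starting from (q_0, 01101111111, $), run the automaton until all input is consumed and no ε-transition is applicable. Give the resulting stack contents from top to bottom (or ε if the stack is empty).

U$

(q_0, 01101111111, $)
  read 0, top $: go to q_2, push $ → (q_2, 1101111111, $)
  read 1, top $: go to q_0, push YY$ → (q_0, 101111111, YY$)
  read 1, top Y: go to q_0, push ε → (q_0, 01111111, Y$)
  read 0, top Y: go to q_0, push ε → (q_0, 1111111, $)
  read 1, top $: go to q_0, push X$ → (q_0, 111111, X$)
  read 1, top X: go to q_1, push YX → (q_1, 11111, YX$)
  read 1, top Y: go to q_2, push ε → (q_2, 1111, X$)
  read 1, top X: go to q_1, push ε → (q_1, 111, $)
  read 1, top $: go to q_1, push UU$ → (q_1, 11, UU$)
  read 1, top U: go to q_1, push Y → (q_1, 1, YU$)
  read 1, top Y: go to q_2, push ε → (q_2, ε, U$)
All input consumed in state q_2 with stack U$.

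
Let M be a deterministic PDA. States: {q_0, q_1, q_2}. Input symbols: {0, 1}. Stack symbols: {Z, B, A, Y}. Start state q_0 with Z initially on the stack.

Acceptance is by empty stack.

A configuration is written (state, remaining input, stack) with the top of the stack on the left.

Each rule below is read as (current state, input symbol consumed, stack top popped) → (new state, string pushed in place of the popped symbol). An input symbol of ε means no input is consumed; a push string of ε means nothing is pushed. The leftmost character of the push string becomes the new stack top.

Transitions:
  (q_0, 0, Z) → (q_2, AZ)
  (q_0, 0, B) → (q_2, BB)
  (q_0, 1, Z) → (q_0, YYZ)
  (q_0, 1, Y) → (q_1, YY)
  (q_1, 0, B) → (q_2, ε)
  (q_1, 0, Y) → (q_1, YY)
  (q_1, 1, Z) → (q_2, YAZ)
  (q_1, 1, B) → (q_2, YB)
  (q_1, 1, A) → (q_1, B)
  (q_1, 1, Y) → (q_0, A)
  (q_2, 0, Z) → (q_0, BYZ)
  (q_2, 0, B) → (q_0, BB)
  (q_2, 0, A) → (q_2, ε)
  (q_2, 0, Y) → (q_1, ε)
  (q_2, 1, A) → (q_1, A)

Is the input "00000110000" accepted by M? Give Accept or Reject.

Reject

(q_0, 00000110000, Z)
  read 0, top Z: go to q_2, push AZ → (q_2, 0000110000, AZ)
  read 0, top A: go to q_2, push ε → (q_2, 000110000, Z)
  read 0, top Z: go to q_0, push BYZ → (q_0, 00110000, BYZ)
  read 0, top B: go to q_2, push BB → (q_2, 0110000, BBYZ)
  read 0, top B: go to q_0, push BB → (q_0, 110000, BBBYZ)
No transition applies at (q_0, 110000, BBBYZ); input not fully consumed.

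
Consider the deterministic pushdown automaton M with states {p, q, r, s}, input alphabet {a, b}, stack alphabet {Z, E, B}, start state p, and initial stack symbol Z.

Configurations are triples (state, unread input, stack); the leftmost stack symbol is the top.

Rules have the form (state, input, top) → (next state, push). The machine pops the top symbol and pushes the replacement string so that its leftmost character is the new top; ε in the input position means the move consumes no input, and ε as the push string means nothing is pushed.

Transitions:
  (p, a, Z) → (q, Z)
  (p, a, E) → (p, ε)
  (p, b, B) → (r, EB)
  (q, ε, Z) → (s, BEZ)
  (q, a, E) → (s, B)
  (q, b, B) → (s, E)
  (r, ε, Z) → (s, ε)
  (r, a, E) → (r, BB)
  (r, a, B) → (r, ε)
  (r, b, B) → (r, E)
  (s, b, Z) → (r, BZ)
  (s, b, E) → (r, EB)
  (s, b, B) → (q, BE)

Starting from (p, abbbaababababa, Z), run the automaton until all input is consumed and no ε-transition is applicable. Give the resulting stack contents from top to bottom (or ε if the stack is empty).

(p, abbbaababababa, Z) ⊢ (q, bbbaababababa, Z) ⊢ (s, bbbaababababa, BEZ) ⊢ (q, bbaababababa, BEEZ) ⊢ (s, baababababa, EEEZ) ⊢ (r, aababababa, EBEEZ) ⊢ (r, ababababa, BBBEEZ) ⊢ (r, babababa, BBEEZ) ⊢ (r, abababa, EBEEZ) ⊢ (r, bababa, BBBEEZ) ⊢ (r, ababa, EBBEEZ) ⊢ (r, baba, BBBBEEZ) ⊢ (r, aba, EBBBEEZ) ⊢ (r, ba, BBBBBEEZ) ⊢ (r, a, EBBBBEEZ) ⊢ (r, ε, BBBBBBEEZ)
All input consumed in state r with stack BBBBBBEEZ.

BBBBBBEEZ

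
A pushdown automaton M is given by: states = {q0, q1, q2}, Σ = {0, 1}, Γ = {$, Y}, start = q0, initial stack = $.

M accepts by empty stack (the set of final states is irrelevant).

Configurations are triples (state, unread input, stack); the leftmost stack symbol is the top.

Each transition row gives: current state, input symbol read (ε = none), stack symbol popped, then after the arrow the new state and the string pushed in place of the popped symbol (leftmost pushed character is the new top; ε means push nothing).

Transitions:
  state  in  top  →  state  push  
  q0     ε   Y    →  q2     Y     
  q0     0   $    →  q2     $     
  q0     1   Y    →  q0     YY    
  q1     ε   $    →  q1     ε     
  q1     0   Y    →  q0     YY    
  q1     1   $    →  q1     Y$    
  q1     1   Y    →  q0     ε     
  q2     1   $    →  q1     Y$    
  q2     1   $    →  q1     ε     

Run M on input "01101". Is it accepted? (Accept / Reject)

Accept

One accepting computation: (q0, 01101, $) ⊢ (q2, 1101, $) ⊢ (q1, 101, Y$) ⊢ (q0, 01, $) ⊢ (q2, 1, $) ⊢ (q1, ε, ε)
All input consumed and the stack is empty.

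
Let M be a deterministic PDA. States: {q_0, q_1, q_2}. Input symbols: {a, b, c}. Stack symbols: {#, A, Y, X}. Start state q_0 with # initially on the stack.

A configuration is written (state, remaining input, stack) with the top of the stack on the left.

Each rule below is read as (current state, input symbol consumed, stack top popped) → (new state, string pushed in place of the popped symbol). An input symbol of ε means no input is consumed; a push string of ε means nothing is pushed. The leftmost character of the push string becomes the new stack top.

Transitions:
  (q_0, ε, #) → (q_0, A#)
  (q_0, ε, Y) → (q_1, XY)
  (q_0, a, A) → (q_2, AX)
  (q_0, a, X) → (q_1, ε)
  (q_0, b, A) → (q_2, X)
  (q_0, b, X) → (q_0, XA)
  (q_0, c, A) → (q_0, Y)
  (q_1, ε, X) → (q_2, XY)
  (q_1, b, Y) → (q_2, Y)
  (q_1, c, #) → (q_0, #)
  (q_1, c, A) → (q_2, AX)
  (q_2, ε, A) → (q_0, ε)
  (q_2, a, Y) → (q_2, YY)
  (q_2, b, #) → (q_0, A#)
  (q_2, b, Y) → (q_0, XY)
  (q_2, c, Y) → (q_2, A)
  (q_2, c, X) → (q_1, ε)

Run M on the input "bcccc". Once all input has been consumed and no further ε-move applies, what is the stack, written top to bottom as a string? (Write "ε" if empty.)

(q_0, bcccc, #) ⊢ (q_0, bcccc, A#) ⊢ (q_2, cccc, X#) ⊢ (q_1, ccc, #) ⊢ (q_0, cc, #) ⊢ (q_0, cc, A#) ⊢ (q_0, c, Y#) ⊢ (q_1, c, XY#) ⊢ (q_2, c, XYY#) ⊢ (q_1, ε, YY#)
All input consumed in state q_1 with stack YY#.

YY#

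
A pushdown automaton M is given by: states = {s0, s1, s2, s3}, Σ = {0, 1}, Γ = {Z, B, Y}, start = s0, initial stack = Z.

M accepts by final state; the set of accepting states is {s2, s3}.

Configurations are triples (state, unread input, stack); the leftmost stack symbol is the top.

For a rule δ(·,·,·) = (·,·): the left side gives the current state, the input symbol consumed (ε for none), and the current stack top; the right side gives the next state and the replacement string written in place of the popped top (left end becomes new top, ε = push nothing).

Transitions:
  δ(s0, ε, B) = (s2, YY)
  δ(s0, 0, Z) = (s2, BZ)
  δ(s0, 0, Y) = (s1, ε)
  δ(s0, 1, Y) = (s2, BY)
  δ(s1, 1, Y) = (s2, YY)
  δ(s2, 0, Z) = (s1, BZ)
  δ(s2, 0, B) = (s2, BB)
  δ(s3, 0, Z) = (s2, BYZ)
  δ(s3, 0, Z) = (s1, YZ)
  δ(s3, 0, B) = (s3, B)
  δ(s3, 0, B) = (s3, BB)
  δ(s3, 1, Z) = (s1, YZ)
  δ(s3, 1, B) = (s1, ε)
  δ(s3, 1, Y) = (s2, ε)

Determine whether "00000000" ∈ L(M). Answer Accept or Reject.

One accepting computation: (s0, 00000000, Z) ⊢ (s2, 0000000, BZ) ⊢ (s2, 000000, BBZ) ⊢ (s2, 00000, BBBZ) ⊢ (s2, 0000, BBBBZ) ⊢ (s2, 000, BBBBBZ) ⊢ (s2, 00, BBBBBBZ) ⊢ (s2, 0, BBBBBBBZ) ⊢ (s2, ε, BBBBBBBBZ)
All input consumed and state s2 ∈ F.

Accept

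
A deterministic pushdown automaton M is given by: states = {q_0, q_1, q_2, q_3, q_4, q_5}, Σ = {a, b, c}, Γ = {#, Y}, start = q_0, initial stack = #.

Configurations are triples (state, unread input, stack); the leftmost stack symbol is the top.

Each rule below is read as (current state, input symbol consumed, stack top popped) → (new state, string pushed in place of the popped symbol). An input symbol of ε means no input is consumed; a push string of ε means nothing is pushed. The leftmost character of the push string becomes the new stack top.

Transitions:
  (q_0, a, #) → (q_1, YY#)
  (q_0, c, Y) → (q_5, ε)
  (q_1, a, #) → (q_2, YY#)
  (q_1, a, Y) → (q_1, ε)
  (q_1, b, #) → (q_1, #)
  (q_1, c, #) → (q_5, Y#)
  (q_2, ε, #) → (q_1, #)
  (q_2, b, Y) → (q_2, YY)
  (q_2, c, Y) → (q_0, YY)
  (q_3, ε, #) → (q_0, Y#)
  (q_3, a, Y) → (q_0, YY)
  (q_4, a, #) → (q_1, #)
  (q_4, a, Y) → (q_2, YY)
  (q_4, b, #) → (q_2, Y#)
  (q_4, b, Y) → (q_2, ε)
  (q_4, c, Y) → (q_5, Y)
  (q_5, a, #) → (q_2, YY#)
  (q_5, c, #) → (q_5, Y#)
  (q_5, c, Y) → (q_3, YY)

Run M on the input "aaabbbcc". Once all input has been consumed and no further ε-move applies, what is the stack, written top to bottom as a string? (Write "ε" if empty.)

YY#

(q_0, aaabbbcc, #)
  read a, top #: go to q_1, push YY# → (q_1, aabbbcc, YY#)
  read a, top Y: go to q_1, push ε → (q_1, abbbcc, Y#)
  read a, top Y: go to q_1, push ε → (q_1, bbbcc, #)
  read b, top #: go to q_1, push # → (q_1, bbcc, #)
  read b, top #: go to q_1, push # → (q_1, bcc, #)
  read b, top #: go to q_1, push # → (q_1, cc, #)
  read c, top #: go to q_5, push Y# → (q_5, c, Y#)
  read c, top Y: go to q_3, push YY → (q_3, ε, YY#)
All input consumed in state q_3 with stack YY#.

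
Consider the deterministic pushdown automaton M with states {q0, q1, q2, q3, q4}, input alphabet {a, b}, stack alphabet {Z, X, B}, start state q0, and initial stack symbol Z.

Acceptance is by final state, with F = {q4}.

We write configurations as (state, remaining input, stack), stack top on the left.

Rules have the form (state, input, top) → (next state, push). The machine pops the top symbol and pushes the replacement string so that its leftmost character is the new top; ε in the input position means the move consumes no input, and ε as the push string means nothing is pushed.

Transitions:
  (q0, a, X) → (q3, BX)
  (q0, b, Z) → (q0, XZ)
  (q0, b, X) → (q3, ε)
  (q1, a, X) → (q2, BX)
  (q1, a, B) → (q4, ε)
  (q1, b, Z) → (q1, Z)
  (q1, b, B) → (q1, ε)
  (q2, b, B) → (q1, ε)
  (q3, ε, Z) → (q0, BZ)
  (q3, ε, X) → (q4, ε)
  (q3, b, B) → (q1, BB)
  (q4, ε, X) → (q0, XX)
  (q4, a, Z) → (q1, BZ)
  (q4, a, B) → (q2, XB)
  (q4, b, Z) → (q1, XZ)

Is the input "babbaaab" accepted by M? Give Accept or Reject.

Reject

(q0, babbaaab, Z)
  read b, top Z: go to q0, push XZ → (q0, abbaaab, XZ)
  read a, top X: go to q3, push BX → (q3, bbaaab, BXZ)
  read b, top B: go to q1, push BB → (q1, baaab, BBXZ)
  read b, top B: go to q1, push ε → (q1, aaab, BXZ)
  read a, top B: go to q4, push ε → (q4, aab, XZ)
  ε-move, top X: go to q0, push XX → (q0, aab, XXZ)
  read a, top X: go to q3, push BX → (q3, ab, BXXZ)
No transition applies at (q3, ab, BXXZ); input not fully consumed.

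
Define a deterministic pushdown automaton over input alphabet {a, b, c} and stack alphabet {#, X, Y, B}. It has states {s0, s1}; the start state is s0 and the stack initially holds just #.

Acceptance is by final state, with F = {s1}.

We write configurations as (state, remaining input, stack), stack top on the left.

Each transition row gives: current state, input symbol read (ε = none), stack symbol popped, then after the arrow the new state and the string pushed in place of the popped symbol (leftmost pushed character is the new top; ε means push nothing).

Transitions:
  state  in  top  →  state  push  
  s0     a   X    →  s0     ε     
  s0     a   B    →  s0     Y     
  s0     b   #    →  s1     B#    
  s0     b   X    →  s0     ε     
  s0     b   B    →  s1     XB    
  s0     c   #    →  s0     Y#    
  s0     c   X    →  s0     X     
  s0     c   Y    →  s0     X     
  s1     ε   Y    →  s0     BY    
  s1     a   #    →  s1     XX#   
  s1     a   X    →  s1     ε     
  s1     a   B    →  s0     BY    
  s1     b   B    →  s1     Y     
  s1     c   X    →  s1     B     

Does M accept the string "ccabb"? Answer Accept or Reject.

Accept

(s0, ccabb, #)
  read c, top #: go to s0, push Y# → (s0, cabb, Y#)
  read c, top Y: go to s0, push X → (s0, abb, X#)
  read a, top X: go to s0, push ε → (s0, bb, #)
  read b, top #: go to s1, push B# → (s1, b, B#)
  read b, top B: go to s1, push Y → (s1, ε, Y#)
All input consumed; state s1 ∈ F.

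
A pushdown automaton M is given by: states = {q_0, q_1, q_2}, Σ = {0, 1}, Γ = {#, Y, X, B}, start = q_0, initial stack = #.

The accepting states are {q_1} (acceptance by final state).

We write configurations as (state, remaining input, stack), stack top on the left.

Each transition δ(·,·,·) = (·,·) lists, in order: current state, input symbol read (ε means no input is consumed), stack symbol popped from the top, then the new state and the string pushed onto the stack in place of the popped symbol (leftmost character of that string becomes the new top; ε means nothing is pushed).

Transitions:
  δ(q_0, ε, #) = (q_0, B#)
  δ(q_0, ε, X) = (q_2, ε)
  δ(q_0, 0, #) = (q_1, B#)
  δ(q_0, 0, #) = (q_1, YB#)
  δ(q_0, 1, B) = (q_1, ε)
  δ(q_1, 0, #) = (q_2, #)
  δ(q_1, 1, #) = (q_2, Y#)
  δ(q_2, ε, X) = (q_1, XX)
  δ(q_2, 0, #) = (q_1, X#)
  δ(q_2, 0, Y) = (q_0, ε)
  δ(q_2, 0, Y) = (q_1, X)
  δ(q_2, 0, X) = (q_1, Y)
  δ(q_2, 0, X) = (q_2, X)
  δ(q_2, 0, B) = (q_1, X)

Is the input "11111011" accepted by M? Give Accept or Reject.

No computation consumes all input and reaches a final state.

Reject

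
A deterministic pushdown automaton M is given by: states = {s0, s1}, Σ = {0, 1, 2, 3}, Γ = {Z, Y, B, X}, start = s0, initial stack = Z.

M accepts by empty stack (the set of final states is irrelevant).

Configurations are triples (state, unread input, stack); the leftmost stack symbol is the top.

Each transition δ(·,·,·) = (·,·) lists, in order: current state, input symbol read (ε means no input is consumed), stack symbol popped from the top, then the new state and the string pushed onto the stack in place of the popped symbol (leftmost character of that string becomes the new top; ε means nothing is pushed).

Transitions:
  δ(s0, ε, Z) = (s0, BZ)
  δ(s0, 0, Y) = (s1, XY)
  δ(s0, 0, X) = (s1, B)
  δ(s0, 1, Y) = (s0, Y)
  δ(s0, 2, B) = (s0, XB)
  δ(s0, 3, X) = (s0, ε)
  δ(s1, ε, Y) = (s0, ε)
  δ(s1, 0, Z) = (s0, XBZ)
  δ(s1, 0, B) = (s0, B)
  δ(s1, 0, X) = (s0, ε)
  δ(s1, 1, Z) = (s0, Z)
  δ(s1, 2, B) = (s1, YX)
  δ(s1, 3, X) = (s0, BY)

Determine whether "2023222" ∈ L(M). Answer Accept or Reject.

(s0, 2023222, Z) ⊢ (s0, 2023222, BZ) ⊢ (s0, 023222, XBZ) ⊢ (s1, 23222, BBZ) ⊢ (s1, 3222, YXBZ) ⊢ (s0, 3222, XBZ) ⊢ (s0, 222, BZ) ⊢ (s0, 22, XBZ)
No transition applies at (s0, 22, XBZ); input not fully consumed.

Reject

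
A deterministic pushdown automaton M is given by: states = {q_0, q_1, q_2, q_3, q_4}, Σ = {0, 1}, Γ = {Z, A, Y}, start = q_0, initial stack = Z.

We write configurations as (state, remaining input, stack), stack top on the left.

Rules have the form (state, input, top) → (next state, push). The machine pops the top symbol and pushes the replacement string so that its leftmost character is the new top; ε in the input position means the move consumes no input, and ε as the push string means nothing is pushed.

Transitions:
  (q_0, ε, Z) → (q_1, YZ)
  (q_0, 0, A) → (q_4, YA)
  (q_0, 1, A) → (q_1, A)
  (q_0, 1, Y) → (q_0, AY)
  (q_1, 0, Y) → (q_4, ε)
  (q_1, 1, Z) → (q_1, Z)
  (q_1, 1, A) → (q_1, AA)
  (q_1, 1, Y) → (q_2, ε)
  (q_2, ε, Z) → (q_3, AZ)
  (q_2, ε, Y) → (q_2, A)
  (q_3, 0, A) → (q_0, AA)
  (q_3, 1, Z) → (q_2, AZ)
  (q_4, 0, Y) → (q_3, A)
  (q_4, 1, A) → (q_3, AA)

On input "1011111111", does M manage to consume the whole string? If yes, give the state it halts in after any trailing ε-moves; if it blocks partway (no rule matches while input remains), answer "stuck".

(q_0, 1011111111, Z) ⊢ (q_1, 1011111111, YZ) ⊢ (q_2, 011111111, Z) ⊢ (q_3, 011111111, AZ) ⊢ (q_0, 11111111, AAZ) ⊢ (q_1, 1111111, AAZ) ⊢ (q_1, 111111, AAAZ) ⊢ (q_1, 11111, AAAAZ) ⊢ (q_1, 1111, AAAAAZ) ⊢ (q_1, 111, AAAAAAZ) ⊢ (q_1, 11, AAAAAAAZ) ⊢ (q_1, 1, AAAAAAAAZ) ⊢ (q_1, ε, AAAAAAAAAZ)
All input consumed; M is in state q_1.

q_1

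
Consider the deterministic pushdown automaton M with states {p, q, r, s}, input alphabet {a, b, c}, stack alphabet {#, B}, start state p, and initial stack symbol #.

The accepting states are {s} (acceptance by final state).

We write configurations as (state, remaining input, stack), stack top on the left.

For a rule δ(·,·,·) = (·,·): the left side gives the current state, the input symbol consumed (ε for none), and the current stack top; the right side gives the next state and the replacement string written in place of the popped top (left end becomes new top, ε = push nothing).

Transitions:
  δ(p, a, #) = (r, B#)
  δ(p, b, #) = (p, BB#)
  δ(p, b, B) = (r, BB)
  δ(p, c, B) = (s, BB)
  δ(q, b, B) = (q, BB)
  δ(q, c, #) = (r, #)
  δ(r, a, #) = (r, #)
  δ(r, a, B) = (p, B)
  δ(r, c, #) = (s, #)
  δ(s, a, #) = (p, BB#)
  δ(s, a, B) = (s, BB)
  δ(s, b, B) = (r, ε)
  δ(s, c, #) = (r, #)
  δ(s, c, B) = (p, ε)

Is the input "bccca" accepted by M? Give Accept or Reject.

Accept

(p, bccca, #) ⊢ (p, ccca, BB#) ⊢ (s, cca, BBB#) ⊢ (p, ca, BB#) ⊢ (s, a, BBB#) ⊢ (s, ε, BBBB#)
All input consumed; state s ∈ F.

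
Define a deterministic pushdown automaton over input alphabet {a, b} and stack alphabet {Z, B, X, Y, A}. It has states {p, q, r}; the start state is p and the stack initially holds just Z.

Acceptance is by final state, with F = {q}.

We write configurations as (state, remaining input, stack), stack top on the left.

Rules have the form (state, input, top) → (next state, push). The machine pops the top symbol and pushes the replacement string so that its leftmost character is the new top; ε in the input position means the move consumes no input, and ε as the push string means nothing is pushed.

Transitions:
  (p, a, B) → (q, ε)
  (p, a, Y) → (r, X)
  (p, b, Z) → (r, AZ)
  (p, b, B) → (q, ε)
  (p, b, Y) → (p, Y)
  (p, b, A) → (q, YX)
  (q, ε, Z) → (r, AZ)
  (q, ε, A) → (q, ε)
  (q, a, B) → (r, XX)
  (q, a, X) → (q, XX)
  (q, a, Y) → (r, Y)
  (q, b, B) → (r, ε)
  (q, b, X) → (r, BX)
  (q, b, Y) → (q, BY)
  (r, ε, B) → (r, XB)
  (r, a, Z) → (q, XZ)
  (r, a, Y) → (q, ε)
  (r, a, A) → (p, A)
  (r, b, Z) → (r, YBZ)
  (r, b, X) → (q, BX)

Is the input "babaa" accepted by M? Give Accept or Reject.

Accept

(p, babaa, Z)
  read b, top Z: go to r, push AZ → (r, abaa, AZ)
  read a, top A: go to p, push A → (p, baa, AZ)
  read b, top A: go to q, push YX → (q, aa, YXZ)
  read a, top Y: go to r, push Y → (r, a, YXZ)
  read a, top Y: go to q, push ε → (q, ε, XZ)
All input consumed; state q ∈ F.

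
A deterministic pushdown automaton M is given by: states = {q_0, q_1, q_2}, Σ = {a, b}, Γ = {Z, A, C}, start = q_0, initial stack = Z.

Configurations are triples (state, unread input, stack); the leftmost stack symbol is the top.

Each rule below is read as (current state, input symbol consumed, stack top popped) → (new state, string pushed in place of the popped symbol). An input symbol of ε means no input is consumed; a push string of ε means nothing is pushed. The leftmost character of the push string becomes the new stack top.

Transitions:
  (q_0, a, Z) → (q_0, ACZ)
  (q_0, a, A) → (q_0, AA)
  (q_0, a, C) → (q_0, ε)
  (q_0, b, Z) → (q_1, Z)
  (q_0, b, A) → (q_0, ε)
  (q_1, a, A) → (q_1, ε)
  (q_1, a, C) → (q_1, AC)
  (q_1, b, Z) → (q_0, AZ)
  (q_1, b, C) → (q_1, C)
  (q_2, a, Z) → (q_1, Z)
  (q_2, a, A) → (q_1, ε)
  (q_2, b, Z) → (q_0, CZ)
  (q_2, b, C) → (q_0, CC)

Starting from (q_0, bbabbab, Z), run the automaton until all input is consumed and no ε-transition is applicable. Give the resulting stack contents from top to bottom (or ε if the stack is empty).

(q_0, bbabbab, Z) ⊢ (q_1, babbab, Z) ⊢ (q_0, abbab, AZ) ⊢ (q_0, bbab, AAZ) ⊢ (q_0, bab, AZ) ⊢ (q_0, ab, Z) ⊢ (q_0, b, ACZ) ⊢ (q_0, ε, CZ)
All input consumed in state q_0 with stack CZ.

CZ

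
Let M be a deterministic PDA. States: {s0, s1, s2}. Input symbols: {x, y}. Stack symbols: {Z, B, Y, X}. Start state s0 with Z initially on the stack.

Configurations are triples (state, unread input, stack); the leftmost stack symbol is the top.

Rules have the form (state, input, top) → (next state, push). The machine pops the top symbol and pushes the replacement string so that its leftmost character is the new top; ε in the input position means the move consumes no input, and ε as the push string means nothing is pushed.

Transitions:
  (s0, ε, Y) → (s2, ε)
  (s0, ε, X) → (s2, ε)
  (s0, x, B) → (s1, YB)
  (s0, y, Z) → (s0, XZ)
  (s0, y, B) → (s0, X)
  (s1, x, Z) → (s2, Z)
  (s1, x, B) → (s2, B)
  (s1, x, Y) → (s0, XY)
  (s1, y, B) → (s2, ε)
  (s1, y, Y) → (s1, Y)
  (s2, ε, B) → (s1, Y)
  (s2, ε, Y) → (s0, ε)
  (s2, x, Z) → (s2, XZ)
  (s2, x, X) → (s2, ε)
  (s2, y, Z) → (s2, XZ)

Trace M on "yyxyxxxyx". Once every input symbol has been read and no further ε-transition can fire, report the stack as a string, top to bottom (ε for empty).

(s0, yyxyxxxyx, Z)
  read y, top Z: go to s0, push XZ → (s0, yxyxxxyx, XZ)
  ε-move, top X: go to s2, push ε → (s2, yxyxxxyx, Z)
  read y, top Z: go to s2, push XZ → (s2, xyxxxyx, XZ)
  read x, top X: go to s2, push ε → (s2, yxxxyx, Z)
  read y, top Z: go to s2, push XZ → (s2, xxxyx, XZ)
  read x, top X: go to s2, push ε → (s2, xxyx, Z)
  read x, top Z: go to s2, push XZ → (s2, xyx, XZ)
  read x, top X: go to s2, push ε → (s2, yx, Z)
  read y, top Z: go to s2, push XZ → (s2, x, XZ)
  read x, top X: go to s2, push ε → (s2, ε, Z)
All input consumed in state s2 with stack Z.

Z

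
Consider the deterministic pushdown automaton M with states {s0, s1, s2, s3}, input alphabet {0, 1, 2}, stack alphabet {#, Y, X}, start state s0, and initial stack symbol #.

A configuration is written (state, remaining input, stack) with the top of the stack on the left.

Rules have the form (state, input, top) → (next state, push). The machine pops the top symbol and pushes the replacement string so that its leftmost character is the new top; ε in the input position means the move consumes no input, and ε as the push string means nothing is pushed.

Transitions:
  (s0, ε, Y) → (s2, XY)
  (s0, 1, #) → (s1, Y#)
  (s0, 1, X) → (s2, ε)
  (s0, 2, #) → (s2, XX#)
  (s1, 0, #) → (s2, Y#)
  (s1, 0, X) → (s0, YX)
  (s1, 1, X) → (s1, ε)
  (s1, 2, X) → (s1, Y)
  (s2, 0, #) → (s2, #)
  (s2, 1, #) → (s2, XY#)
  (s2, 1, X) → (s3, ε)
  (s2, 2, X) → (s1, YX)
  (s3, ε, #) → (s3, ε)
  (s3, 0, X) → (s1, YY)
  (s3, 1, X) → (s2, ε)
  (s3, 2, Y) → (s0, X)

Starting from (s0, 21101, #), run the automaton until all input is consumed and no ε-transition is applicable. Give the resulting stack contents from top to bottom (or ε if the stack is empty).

(s0, 21101, #)
  read 2, top #: go to s2, push XX# → (s2, 1101, XX#)
  read 1, top X: go to s3, push ε → (s3, 101, X#)
  read 1, top X: go to s2, push ε → (s2, 01, #)
  read 0, top #: go to s2, push # → (s2, 1, #)
  read 1, top #: go to s2, push XY# → (s2, ε, XY#)
All input consumed in state s2 with stack XY#.

XY#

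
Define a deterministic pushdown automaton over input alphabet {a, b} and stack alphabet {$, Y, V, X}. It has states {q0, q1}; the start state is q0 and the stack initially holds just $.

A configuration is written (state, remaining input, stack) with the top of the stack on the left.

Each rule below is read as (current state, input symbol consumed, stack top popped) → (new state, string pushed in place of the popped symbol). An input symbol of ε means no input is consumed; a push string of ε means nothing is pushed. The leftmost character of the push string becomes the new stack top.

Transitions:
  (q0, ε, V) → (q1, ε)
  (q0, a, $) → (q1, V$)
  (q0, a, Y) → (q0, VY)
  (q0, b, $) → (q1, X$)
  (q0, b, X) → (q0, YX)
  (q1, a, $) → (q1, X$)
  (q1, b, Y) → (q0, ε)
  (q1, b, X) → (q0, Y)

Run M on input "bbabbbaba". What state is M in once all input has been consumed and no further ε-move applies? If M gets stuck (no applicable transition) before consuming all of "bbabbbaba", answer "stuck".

(q0, bbabbbaba, $) ⊢ (q1, babbbaba, X$) ⊢ (q0, abbbaba, Y$) ⊢ (q0, bbbaba, VY$) ⊢ (q1, bbbaba, Y$) ⊢ (q0, bbaba, $) ⊢ (q1, baba, X$) ⊢ (q0, aba, Y$) ⊢ (q0, ba, VY$) ⊢ (q1, ba, Y$) ⊢ (q0, a, $) ⊢ (q1, ε, V$)
All input consumed; M is in state q1.

q1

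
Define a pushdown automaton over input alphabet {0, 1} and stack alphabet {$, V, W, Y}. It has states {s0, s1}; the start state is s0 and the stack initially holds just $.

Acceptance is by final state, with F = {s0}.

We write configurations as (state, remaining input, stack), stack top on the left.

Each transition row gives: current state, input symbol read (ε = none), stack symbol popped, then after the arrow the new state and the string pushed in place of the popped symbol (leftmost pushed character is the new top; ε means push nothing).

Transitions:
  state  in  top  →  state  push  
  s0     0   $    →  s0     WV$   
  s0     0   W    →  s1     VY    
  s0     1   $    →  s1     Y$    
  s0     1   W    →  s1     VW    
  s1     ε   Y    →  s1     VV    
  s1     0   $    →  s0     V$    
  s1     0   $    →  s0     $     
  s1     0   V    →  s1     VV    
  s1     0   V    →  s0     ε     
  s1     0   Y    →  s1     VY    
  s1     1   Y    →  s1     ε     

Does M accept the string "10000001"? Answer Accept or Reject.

Reject

No computation consumes all input and reaches a final state.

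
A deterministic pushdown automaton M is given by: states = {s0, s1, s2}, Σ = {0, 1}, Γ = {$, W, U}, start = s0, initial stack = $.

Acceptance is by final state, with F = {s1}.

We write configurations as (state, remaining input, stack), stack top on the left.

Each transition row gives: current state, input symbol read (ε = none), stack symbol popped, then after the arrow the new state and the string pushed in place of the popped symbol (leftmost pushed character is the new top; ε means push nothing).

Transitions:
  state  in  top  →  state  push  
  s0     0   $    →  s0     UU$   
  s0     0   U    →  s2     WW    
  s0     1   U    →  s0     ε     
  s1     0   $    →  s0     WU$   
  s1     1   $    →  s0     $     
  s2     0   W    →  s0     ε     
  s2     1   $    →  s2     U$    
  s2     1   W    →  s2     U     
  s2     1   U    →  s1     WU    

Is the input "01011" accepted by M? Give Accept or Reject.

(s0, 01011, $) ⊢ (s0, 1011, UU$) ⊢ (s0, 011, U$) ⊢ (s2, 11, WW$) ⊢ (s2, 1, UW$) ⊢ (s1, ε, WUW$)
All input consumed; state s1 ∈ F.

Accept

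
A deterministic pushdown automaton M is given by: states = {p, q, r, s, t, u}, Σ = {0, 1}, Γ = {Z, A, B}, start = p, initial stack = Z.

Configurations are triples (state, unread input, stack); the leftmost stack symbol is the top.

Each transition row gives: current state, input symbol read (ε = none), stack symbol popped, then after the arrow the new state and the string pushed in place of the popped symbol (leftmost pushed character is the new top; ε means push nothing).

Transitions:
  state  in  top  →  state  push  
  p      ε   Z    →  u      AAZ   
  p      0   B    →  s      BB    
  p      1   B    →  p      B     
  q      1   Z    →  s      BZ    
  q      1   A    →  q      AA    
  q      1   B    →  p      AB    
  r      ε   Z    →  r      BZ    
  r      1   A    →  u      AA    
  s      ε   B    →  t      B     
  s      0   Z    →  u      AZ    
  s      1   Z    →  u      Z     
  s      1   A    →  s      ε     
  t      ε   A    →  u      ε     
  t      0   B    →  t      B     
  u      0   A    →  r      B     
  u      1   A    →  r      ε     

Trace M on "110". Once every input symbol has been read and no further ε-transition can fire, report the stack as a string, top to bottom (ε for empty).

BAZ

(p, 110, Z) ⊢ (u, 110, AAZ) ⊢ (r, 10, AZ) ⊢ (u, 0, AAZ) ⊢ (r, ε, BAZ)
All input consumed in state r with stack BAZ.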